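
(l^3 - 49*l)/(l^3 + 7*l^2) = (l - 7)/l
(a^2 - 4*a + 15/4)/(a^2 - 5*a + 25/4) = (2*a - 3)/(2*a - 5)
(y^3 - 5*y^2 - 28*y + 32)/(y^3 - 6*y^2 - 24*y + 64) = (y - 1)/(y - 2)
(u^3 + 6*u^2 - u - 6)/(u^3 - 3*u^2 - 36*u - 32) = (u^2 + 5*u - 6)/(u^2 - 4*u - 32)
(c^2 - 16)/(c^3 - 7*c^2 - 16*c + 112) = 1/(c - 7)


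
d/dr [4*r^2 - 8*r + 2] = 8*r - 8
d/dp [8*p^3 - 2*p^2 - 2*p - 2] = 24*p^2 - 4*p - 2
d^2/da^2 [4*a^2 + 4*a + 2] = 8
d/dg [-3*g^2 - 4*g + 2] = -6*g - 4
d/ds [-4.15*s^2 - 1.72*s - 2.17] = -8.3*s - 1.72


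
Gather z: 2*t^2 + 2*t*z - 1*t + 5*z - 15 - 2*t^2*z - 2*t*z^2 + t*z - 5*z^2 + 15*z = 2*t^2 - t + z^2*(-2*t - 5) + z*(-2*t^2 + 3*t + 20) - 15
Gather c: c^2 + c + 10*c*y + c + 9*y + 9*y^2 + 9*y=c^2 + c*(10*y + 2) + 9*y^2 + 18*y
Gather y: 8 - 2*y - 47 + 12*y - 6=10*y - 45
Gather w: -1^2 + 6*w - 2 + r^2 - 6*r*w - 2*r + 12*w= r^2 - 2*r + w*(18 - 6*r) - 3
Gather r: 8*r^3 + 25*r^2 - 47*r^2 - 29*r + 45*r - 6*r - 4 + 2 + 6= 8*r^3 - 22*r^2 + 10*r + 4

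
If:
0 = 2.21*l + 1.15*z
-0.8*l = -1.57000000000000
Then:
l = 1.96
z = -3.77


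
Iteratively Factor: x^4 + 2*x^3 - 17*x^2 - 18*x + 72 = (x + 3)*(x^3 - x^2 - 14*x + 24) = (x - 3)*(x + 3)*(x^2 + 2*x - 8) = (x - 3)*(x + 3)*(x + 4)*(x - 2)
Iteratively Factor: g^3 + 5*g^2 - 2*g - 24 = (g + 4)*(g^2 + g - 6) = (g + 3)*(g + 4)*(g - 2)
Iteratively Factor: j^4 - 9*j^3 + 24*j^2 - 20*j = (j - 5)*(j^3 - 4*j^2 + 4*j) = j*(j - 5)*(j^2 - 4*j + 4) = j*(j - 5)*(j - 2)*(j - 2)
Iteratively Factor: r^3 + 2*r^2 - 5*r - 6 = (r - 2)*(r^2 + 4*r + 3) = (r - 2)*(r + 1)*(r + 3)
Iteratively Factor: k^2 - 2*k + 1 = (k - 1)*(k - 1)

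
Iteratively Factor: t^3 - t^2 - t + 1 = (t + 1)*(t^2 - 2*t + 1) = (t - 1)*(t + 1)*(t - 1)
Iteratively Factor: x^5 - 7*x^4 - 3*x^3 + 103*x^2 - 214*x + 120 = (x - 3)*(x^4 - 4*x^3 - 15*x^2 + 58*x - 40) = (x - 5)*(x - 3)*(x^3 + x^2 - 10*x + 8) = (x - 5)*(x - 3)*(x - 2)*(x^2 + 3*x - 4) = (x - 5)*(x - 3)*(x - 2)*(x + 4)*(x - 1)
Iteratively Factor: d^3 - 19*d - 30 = (d - 5)*(d^2 + 5*d + 6) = (d - 5)*(d + 2)*(d + 3)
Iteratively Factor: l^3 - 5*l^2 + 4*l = (l)*(l^2 - 5*l + 4) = l*(l - 4)*(l - 1)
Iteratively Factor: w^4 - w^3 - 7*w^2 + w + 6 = (w - 3)*(w^3 + 2*w^2 - w - 2) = (w - 3)*(w + 2)*(w^2 - 1) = (w - 3)*(w + 1)*(w + 2)*(w - 1)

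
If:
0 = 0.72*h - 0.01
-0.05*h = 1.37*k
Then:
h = 0.01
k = -0.00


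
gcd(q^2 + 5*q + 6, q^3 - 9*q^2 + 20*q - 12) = 1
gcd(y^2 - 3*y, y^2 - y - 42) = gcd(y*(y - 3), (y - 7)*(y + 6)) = 1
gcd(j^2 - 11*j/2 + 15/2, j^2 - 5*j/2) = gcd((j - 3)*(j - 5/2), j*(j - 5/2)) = j - 5/2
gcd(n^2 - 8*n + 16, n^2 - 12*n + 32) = n - 4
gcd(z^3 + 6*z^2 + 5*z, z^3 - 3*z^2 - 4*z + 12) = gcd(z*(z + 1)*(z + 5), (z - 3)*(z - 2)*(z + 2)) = 1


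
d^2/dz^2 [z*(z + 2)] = 2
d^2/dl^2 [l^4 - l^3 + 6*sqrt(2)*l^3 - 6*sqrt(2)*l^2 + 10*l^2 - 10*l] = 12*l^2 - 6*l + 36*sqrt(2)*l - 12*sqrt(2) + 20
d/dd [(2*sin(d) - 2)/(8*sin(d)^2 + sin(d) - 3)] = 2*(-8*sin(d)^2 + 16*sin(d) - 2)*cos(d)/(8*sin(d)^2 + sin(d) - 3)^2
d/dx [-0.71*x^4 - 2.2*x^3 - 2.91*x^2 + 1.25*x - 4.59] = -2.84*x^3 - 6.6*x^2 - 5.82*x + 1.25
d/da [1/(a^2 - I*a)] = (-2*a + I)/(a^2*(a - I)^2)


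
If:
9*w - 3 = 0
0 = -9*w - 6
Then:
No Solution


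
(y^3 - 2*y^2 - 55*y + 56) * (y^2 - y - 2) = y^5 - 3*y^4 - 55*y^3 + 115*y^2 + 54*y - 112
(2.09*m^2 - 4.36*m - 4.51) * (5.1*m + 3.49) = 10.659*m^3 - 14.9419*m^2 - 38.2174*m - 15.7399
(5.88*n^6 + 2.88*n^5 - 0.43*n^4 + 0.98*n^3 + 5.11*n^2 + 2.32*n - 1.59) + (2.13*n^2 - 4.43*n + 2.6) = 5.88*n^6 + 2.88*n^5 - 0.43*n^4 + 0.98*n^3 + 7.24*n^2 - 2.11*n + 1.01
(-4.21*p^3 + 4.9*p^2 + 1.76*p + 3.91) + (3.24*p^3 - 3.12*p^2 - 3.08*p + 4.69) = -0.97*p^3 + 1.78*p^2 - 1.32*p + 8.6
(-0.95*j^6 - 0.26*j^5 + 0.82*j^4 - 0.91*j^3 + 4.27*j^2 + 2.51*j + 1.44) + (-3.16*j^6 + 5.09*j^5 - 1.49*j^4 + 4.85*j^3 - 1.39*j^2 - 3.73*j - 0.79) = -4.11*j^6 + 4.83*j^5 - 0.67*j^4 + 3.94*j^3 + 2.88*j^2 - 1.22*j + 0.65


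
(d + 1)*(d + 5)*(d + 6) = d^3 + 12*d^2 + 41*d + 30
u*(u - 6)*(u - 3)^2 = u^4 - 12*u^3 + 45*u^2 - 54*u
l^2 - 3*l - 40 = (l - 8)*(l + 5)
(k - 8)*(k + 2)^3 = k^4 - 2*k^3 - 36*k^2 - 88*k - 64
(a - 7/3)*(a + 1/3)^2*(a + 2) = a^4 + a^3/3 - 43*a^2/9 - 85*a/27 - 14/27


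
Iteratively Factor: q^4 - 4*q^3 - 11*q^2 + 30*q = (q)*(q^3 - 4*q^2 - 11*q + 30) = q*(q - 2)*(q^2 - 2*q - 15) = q*(q - 2)*(q + 3)*(q - 5)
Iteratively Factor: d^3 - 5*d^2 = (d)*(d^2 - 5*d) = d*(d - 5)*(d)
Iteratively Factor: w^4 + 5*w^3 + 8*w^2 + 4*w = (w + 2)*(w^3 + 3*w^2 + 2*w) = w*(w + 2)*(w^2 + 3*w + 2) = w*(w + 1)*(w + 2)*(w + 2)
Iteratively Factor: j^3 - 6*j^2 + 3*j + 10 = (j - 2)*(j^2 - 4*j - 5) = (j - 5)*(j - 2)*(j + 1)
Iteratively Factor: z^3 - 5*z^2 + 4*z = (z - 1)*(z^2 - 4*z) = (z - 4)*(z - 1)*(z)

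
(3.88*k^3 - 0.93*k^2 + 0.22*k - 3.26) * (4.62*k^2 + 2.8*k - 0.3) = 17.9256*k^5 + 6.5674*k^4 - 2.7516*k^3 - 14.1662*k^2 - 9.194*k + 0.978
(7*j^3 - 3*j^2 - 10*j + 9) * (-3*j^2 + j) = -21*j^5 + 16*j^4 + 27*j^3 - 37*j^2 + 9*j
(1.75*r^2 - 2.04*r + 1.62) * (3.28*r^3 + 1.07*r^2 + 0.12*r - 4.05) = 5.74*r^5 - 4.8187*r^4 + 3.3408*r^3 - 5.5989*r^2 + 8.4564*r - 6.561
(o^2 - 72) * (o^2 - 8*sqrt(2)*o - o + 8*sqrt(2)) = o^4 - 8*sqrt(2)*o^3 - o^3 - 72*o^2 + 8*sqrt(2)*o^2 + 72*o + 576*sqrt(2)*o - 576*sqrt(2)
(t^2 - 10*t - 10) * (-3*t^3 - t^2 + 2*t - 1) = -3*t^5 + 29*t^4 + 42*t^3 - 11*t^2 - 10*t + 10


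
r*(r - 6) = r^2 - 6*r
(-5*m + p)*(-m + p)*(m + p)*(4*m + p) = 20*m^4 + m^3*p - 21*m^2*p^2 - m*p^3 + p^4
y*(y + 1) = y^2 + y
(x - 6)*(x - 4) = x^2 - 10*x + 24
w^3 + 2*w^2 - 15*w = w*(w - 3)*(w + 5)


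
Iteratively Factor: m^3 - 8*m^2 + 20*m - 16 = (m - 2)*(m^2 - 6*m + 8) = (m - 4)*(m - 2)*(m - 2)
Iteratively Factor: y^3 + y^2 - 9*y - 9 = (y + 3)*(y^2 - 2*y - 3) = (y - 3)*(y + 3)*(y + 1)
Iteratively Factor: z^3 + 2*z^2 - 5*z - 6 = (z + 3)*(z^2 - z - 2) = (z + 1)*(z + 3)*(z - 2)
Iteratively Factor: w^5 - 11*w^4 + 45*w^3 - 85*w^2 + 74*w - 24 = (w - 3)*(w^4 - 8*w^3 + 21*w^2 - 22*w + 8) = (w - 3)*(w - 1)*(w^3 - 7*w^2 + 14*w - 8) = (w - 3)*(w - 2)*(w - 1)*(w^2 - 5*w + 4) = (w - 3)*(w - 2)*(w - 1)^2*(w - 4)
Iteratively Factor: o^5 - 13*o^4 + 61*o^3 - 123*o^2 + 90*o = (o - 5)*(o^4 - 8*o^3 + 21*o^2 - 18*o) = o*(o - 5)*(o^3 - 8*o^2 + 21*o - 18) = o*(o - 5)*(o - 2)*(o^2 - 6*o + 9) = o*(o - 5)*(o - 3)*(o - 2)*(o - 3)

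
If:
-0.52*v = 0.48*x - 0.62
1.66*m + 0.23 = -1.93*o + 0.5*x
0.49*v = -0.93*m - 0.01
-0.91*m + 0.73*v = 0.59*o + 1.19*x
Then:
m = -0.38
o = 0.34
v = 0.69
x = 0.54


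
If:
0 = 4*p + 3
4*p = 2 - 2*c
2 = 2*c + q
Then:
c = 5/2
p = -3/4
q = -3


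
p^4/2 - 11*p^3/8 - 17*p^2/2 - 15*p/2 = p*(p/2 + 1)*(p - 6)*(p + 5/4)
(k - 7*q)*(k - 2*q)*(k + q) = k^3 - 8*k^2*q + 5*k*q^2 + 14*q^3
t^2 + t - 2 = (t - 1)*(t + 2)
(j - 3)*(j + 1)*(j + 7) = j^3 + 5*j^2 - 17*j - 21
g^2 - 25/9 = (g - 5/3)*(g + 5/3)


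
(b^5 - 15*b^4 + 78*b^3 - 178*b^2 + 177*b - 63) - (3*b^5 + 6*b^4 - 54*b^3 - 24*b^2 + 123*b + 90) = -2*b^5 - 21*b^4 + 132*b^3 - 154*b^2 + 54*b - 153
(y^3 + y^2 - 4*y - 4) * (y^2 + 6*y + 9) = y^5 + 7*y^4 + 11*y^3 - 19*y^2 - 60*y - 36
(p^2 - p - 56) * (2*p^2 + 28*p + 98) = 2*p^4 + 26*p^3 - 42*p^2 - 1666*p - 5488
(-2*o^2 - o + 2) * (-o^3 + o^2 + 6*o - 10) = 2*o^5 - o^4 - 15*o^3 + 16*o^2 + 22*o - 20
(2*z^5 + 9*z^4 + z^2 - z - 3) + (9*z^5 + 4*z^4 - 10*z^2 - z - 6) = 11*z^5 + 13*z^4 - 9*z^2 - 2*z - 9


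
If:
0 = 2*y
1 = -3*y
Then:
No Solution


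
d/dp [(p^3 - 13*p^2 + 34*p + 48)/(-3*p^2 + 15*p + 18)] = -1/3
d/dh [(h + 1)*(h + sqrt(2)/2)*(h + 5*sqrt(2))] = 3*h^2 + 2*h + 11*sqrt(2)*h + 5 + 11*sqrt(2)/2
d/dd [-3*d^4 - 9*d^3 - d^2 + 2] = d*(-12*d^2 - 27*d - 2)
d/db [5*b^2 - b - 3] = 10*b - 1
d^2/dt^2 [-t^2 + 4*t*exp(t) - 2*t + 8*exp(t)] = 4*t*exp(t) + 16*exp(t) - 2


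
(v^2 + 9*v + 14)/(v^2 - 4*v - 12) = (v + 7)/(v - 6)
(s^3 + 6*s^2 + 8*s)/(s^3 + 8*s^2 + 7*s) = (s^2 + 6*s + 8)/(s^2 + 8*s + 7)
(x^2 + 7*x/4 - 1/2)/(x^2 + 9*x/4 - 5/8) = 2*(x + 2)/(2*x + 5)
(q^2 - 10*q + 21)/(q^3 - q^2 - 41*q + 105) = (q - 7)/(q^2 + 2*q - 35)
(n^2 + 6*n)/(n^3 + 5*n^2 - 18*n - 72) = n/(n^2 - n - 12)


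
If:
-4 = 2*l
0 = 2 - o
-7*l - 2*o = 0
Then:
No Solution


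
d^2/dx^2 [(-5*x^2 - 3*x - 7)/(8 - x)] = 702/(x^3 - 24*x^2 + 192*x - 512)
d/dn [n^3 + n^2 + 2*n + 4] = 3*n^2 + 2*n + 2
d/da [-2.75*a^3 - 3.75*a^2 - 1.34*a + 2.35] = -8.25*a^2 - 7.5*a - 1.34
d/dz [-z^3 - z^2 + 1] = z*(-3*z - 2)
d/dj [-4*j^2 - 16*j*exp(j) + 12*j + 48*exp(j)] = -16*j*exp(j) - 8*j + 32*exp(j) + 12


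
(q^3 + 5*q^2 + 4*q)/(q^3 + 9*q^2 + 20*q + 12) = q*(q + 4)/(q^2 + 8*q + 12)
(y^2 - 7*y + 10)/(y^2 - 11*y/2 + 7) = 2*(y - 5)/(2*y - 7)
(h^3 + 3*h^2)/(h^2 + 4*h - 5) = h^2*(h + 3)/(h^2 + 4*h - 5)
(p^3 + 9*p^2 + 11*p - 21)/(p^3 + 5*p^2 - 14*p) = (p^2 + 2*p - 3)/(p*(p - 2))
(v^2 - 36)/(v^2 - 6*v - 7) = (36 - v^2)/(-v^2 + 6*v + 7)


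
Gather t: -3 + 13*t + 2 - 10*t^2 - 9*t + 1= -10*t^2 + 4*t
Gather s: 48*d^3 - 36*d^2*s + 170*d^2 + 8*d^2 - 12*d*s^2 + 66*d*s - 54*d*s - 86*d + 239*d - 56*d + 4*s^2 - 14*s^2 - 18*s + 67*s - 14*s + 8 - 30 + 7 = 48*d^3 + 178*d^2 + 97*d + s^2*(-12*d - 10) + s*(-36*d^2 + 12*d + 35) - 15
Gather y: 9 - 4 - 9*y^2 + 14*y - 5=-9*y^2 + 14*y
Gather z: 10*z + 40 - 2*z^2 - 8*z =-2*z^2 + 2*z + 40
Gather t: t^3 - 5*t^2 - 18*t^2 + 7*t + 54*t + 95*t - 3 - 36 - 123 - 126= t^3 - 23*t^2 + 156*t - 288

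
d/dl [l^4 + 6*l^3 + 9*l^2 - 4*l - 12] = 4*l^3 + 18*l^2 + 18*l - 4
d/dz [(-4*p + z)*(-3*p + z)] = -7*p + 2*z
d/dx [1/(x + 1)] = -1/(x + 1)^2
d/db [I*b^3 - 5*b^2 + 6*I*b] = 3*I*b^2 - 10*b + 6*I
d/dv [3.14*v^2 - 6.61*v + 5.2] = 6.28*v - 6.61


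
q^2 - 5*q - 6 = (q - 6)*(q + 1)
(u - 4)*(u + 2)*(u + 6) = u^3 + 4*u^2 - 20*u - 48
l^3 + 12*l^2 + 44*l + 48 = (l + 2)*(l + 4)*(l + 6)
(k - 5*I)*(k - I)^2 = k^3 - 7*I*k^2 - 11*k + 5*I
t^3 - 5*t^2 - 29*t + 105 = (t - 7)*(t - 3)*(t + 5)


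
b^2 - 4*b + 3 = (b - 3)*(b - 1)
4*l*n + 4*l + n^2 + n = (4*l + n)*(n + 1)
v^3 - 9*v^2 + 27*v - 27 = (v - 3)^3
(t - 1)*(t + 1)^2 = t^3 + t^2 - t - 1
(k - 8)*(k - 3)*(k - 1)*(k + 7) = k^4 - 5*k^3 - 49*k^2 + 221*k - 168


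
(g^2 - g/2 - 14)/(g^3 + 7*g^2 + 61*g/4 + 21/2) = 2*(g - 4)/(2*g^2 + 7*g + 6)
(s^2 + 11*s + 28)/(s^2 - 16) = (s + 7)/(s - 4)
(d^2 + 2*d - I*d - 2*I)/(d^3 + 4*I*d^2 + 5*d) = (d + 2)/(d*(d + 5*I))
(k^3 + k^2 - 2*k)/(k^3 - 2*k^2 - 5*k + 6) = k/(k - 3)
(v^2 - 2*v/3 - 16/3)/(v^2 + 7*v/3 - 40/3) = (v + 2)/(v + 5)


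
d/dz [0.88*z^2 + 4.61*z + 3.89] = 1.76*z + 4.61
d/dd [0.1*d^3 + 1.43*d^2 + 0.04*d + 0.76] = 0.3*d^2 + 2.86*d + 0.04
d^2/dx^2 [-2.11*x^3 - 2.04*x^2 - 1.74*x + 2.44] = -12.66*x - 4.08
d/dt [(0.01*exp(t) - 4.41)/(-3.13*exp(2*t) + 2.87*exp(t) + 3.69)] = (0.0313*exp(2*t) - 27.6066*exp(t) + 12.6936)*exp(t)/(9.7969*exp(4*t) - 17.9662*exp(3*t) - 14.8625*exp(2*t) + 21.1806*exp(t) + 13.6161)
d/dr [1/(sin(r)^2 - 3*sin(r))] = (3 - 2*sin(r))*cos(r)/((sin(r) - 3)^2*sin(r)^2)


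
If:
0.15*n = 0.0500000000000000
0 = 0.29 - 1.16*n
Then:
No Solution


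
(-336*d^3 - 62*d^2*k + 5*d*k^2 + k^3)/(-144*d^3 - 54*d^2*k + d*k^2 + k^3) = (7*d + k)/(3*d + k)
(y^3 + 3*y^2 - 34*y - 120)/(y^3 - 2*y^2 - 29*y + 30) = (y + 4)/(y - 1)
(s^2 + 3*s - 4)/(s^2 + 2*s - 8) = (s - 1)/(s - 2)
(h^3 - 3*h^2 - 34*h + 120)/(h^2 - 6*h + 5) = (h^2 + 2*h - 24)/(h - 1)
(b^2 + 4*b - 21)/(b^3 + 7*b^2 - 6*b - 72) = (b + 7)/(b^2 + 10*b + 24)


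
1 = 1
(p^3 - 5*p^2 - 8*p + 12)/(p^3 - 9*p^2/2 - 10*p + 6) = 2*(p - 1)/(2*p - 1)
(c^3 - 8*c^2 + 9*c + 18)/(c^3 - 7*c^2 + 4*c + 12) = (c - 3)/(c - 2)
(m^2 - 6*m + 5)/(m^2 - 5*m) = (m - 1)/m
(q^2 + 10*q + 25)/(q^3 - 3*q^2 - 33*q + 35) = (q + 5)/(q^2 - 8*q + 7)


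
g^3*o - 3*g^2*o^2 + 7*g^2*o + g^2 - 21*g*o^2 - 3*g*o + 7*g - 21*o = (g + 7)*(g - 3*o)*(g*o + 1)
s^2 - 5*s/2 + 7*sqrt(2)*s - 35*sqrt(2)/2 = (s - 5/2)*(s + 7*sqrt(2))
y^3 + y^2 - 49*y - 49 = (y - 7)*(y + 1)*(y + 7)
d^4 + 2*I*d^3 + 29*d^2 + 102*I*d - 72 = (d - 6*I)*(d + I)*(d + 3*I)*(d + 4*I)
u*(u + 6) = u^2 + 6*u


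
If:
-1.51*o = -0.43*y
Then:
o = 0.28476821192053*y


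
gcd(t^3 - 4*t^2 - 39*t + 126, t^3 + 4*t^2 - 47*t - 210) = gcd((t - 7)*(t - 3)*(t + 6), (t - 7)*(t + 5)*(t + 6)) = t^2 - t - 42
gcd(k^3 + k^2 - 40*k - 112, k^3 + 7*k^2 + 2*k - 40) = k + 4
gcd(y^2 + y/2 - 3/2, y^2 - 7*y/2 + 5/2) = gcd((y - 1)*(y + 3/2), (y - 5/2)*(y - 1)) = y - 1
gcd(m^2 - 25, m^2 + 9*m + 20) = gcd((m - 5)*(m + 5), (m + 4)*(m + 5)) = m + 5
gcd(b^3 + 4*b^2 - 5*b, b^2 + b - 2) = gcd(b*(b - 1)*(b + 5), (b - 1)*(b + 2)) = b - 1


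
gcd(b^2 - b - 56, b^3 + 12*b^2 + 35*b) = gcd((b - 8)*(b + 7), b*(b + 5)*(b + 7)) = b + 7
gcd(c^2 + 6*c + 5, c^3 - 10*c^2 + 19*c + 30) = c + 1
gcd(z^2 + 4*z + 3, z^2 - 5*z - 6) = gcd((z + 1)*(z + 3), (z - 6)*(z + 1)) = z + 1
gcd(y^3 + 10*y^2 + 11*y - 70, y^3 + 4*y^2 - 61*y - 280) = y^2 + 12*y + 35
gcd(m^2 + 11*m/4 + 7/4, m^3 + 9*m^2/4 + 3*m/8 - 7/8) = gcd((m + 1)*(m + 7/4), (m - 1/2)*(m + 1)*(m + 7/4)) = m^2 + 11*m/4 + 7/4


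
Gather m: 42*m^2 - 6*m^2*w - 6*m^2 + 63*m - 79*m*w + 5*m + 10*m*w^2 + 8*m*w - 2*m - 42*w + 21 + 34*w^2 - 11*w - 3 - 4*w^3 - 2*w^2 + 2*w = m^2*(36 - 6*w) + m*(10*w^2 - 71*w + 66) - 4*w^3 + 32*w^2 - 51*w + 18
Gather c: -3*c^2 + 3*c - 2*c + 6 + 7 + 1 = -3*c^2 + c + 14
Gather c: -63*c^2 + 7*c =-63*c^2 + 7*c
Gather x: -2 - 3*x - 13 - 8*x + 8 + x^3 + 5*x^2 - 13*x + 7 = x^3 + 5*x^2 - 24*x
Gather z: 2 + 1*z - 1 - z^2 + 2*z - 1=-z^2 + 3*z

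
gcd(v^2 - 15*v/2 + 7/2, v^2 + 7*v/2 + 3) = 1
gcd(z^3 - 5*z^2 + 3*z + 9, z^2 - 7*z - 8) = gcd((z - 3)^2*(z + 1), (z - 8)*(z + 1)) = z + 1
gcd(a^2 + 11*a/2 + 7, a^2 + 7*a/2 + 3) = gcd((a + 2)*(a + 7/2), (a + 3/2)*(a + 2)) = a + 2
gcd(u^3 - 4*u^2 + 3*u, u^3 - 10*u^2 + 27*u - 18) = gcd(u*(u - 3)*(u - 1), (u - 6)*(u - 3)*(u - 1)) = u^2 - 4*u + 3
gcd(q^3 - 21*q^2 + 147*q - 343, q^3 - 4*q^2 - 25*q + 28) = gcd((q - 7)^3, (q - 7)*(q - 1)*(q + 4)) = q - 7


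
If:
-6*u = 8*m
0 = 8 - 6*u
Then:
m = -1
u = 4/3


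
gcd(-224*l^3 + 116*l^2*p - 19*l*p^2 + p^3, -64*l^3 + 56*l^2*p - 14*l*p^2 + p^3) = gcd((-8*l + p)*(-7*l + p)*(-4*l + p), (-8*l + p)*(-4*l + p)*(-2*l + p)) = 32*l^2 - 12*l*p + p^2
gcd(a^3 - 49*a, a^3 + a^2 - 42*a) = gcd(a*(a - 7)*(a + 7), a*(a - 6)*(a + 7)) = a^2 + 7*a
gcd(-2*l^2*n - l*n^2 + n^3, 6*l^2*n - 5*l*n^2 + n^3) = 2*l*n - n^2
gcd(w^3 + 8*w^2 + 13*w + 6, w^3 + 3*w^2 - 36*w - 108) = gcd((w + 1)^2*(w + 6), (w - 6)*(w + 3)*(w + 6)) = w + 6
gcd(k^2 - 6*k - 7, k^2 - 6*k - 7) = k^2 - 6*k - 7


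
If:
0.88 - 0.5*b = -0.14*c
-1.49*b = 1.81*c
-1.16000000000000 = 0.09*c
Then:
No Solution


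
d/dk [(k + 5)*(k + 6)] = 2*k + 11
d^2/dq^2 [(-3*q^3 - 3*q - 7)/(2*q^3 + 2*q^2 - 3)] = 2*(12*q^6 - 36*q^5 - 312*q^4 - 254*q^3 - 192*q^2 - 261*q - 42)/(8*q^9 + 24*q^8 + 24*q^7 - 28*q^6 - 72*q^5 - 36*q^4 + 54*q^3 + 54*q^2 - 27)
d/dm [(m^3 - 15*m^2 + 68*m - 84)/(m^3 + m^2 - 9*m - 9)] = 2*(8*m^4 - 77*m^3 + 146*m^2 + 219*m - 684)/(m^6 + 2*m^5 - 17*m^4 - 36*m^3 + 63*m^2 + 162*m + 81)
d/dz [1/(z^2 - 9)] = -2*z/(z^2 - 9)^2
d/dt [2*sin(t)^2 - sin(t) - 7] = (4*sin(t) - 1)*cos(t)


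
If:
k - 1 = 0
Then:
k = 1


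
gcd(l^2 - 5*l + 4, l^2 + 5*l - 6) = l - 1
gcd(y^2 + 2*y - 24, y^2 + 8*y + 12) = y + 6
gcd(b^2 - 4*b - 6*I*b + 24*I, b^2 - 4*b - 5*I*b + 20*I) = b - 4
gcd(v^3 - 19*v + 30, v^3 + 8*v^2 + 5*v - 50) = v^2 + 3*v - 10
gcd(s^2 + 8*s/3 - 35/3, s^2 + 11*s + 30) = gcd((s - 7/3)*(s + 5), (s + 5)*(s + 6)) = s + 5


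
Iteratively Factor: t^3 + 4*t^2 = (t)*(t^2 + 4*t) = t*(t + 4)*(t)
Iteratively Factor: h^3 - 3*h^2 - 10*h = (h)*(h^2 - 3*h - 10) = h*(h + 2)*(h - 5)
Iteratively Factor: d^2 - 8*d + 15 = (d - 3)*(d - 5)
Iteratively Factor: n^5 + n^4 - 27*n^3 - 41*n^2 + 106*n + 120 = (n - 2)*(n^4 + 3*n^3 - 21*n^2 - 83*n - 60) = (n - 2)*(n + 4)*(n^3 - n^2 - 17*n - 15) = (n - 5)*(n - 2)*(n + 4)*(n^2 + 4*n + 3) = (n - 5)*(n - 2)*(n + 3)*(n + 4)*(n + 1)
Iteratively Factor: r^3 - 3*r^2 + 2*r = (r - 1)*(r^2 - 2*r) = (r - 2)*(r - 1)*(r)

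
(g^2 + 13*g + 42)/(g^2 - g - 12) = (g^2 + 13*g + 42)/(g^2 - g - 12)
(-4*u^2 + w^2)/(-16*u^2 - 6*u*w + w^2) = (2*u - w)/(8*u - w)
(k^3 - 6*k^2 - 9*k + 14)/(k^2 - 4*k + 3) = (k^2 - 5*k - 14)/(k - 3)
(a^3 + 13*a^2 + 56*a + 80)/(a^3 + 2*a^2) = (a^3 + 13*a^2 + 56*a + 80)/(a^2*(a + 2))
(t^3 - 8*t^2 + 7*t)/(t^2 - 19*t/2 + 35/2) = 2*t*(t - 1)/(2*t - 5)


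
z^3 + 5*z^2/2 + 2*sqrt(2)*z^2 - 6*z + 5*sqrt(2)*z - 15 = (z + 5/2)*(z - sqrt(2))*(z + 3*sqrt(2))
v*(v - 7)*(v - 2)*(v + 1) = v^4 - 8*v^3 + 5*v^2 + 14*v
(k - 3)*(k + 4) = k^2 + k - 12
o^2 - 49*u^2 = (o - 7*u)*(o + 7*u)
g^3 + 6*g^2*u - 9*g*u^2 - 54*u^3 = (g - 3*u)*(g + 3*u)*(g + 6*u)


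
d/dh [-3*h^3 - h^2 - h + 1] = -9*h^2 - 2*h - 1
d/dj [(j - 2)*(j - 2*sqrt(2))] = 2*j - 2*sqrt(2) - 2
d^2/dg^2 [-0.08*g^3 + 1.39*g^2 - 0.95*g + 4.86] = 2.78 - 0.48*g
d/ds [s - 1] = 1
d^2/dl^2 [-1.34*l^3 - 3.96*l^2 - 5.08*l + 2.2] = -8.04*l - 7.92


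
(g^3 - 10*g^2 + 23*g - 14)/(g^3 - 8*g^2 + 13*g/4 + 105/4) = 4*(g^2 - 3*g + 2)/(4*g^2 - 4*g - 15)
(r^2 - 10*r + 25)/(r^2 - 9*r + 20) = (r - 5)/(r - 4)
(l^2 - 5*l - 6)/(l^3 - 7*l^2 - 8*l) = (l - 6)/(l*(l - 8))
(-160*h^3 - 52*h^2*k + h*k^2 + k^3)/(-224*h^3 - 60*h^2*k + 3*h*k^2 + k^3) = (5*h + k)/(7*h + k)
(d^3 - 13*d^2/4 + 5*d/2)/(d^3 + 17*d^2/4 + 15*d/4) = (4*d^2 - 13*d + 10)/(4*d^2 + 17*d + 15)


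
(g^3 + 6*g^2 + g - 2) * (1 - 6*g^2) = -6*g^5 - 36*g^4 - 5*g^3 + 18*g^2 + g - 2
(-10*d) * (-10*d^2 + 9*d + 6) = 100*d^3 - 90*d^2 - 60*d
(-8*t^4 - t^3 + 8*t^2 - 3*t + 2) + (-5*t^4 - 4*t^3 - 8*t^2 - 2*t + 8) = -13*t^4 - 5*t^3 - 5*t + 10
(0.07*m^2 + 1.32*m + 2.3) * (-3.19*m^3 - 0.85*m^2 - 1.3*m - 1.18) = -0.2233*m^5 - 4.2703*m^4 - 8.55*m^3 - 3.7536*m^2 - 4.5476*m - 2.714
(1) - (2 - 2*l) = 2*l - 1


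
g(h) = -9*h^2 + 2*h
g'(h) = 2 - 18*h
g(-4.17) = -164.84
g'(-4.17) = 77.06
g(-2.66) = -69.00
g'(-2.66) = 49.88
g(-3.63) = -125.85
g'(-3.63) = 67.34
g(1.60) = -19.84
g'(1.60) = -26.80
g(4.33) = -160.08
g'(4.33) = -75.94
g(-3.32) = -105.84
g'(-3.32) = 61.76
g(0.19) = 0.06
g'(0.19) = -1.42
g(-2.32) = -53.08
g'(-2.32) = 43.76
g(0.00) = 0.00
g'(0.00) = 2.00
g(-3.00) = -87.00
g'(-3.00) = 56.00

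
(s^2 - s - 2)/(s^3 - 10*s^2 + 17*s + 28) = (s - 2)/(s^2 - 11*s + 28)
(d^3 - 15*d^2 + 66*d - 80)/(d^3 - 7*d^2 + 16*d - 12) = (d^2 - 13*d + 40)/(d^2 - 5*d + 6)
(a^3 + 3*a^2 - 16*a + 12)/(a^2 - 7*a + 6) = (a^2 + 4*a - 12)/(a - 6)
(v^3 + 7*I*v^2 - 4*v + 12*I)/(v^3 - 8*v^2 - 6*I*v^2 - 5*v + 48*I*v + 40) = (v^2 + 8*I*v - 12)/(v^2 - v*(8 + 5*I) + 40*I)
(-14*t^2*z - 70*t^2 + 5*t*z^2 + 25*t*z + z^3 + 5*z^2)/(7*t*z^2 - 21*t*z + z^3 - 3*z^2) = (-2*t*z - 10*t + z^2 + 5*z)/(z*(z - 3))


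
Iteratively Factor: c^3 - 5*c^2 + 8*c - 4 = (c - 2)*(c^2 - 3*c + 2) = (c - 2)^2*(c - 1)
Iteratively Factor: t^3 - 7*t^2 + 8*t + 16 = (t - 4)*(t^2 - 3*t - 4) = (t - 4)^2*(t + 1)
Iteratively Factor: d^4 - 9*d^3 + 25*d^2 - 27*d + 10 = (d - 1)*(d^3 - 8*d^2 + 17*d - 10) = (d - 2)*(d - 1)*(d^2 - 6*d + 5) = (d - 2)*(d - 1)^2*(d - 5)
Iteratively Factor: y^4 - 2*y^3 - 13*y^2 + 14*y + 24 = (y + 3)*(y^3 - 5*y^2 + 2*y + 8) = (y - 4)*(y + 3)*(y^2 - y - 2) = (y - 4)*(y - 2)*(y + 3)*(y + 1)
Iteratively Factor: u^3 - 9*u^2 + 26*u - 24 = (u - 2)*(u^2 - 7*u + 12) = (u - 3)*(u - 2)*(u - 4)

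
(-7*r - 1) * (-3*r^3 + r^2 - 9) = 21*r^4 - 4*r^3 - r^2 + 63*r + 9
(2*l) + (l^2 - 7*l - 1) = l^2 - 5*l - 1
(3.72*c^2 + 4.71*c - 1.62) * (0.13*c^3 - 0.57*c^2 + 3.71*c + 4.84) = 0.4836*c^5 - 1.5081*c^4 + 10.9059*c^3 + 36.4023*c^2 + 16.7862*c - 7.8408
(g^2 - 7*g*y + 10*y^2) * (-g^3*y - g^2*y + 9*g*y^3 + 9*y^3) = -g^5*y + 7*g^4*y^2 - g^4*y - g^3*y^3 + 7*g^3*y^2 - 63*g^2*y^4 - g^2*y^3 + 90*g*y^5 - 63*g*y^4 + 90*y^5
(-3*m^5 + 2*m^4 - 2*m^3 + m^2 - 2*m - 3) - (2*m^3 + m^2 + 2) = -3*m^5 + 2*m^4 - 4*m^3 - 2*m - 5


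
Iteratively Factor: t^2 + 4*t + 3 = (t + 1)*(t + 3)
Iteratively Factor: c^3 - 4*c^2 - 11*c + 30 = (c - 5)*(c^2 + c - 6) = (c - 5)*(c + 3)*(c - 2)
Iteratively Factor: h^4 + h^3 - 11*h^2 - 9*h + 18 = (h + 2)*(h^3 - h^2 - 9*h + 9) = (h - 3)*(h + 2)*(h^2 + 2*h - 3) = (h - 3)*(h + 2)*(h + 3)*(h - 1)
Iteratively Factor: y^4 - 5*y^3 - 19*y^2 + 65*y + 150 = (y + 3)*(y^3 - 8*y^2 + 5*y + 50) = (y - 5)*(y + 3)*(y^2 - 3*y - 10) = (y - 5)*(y + 2)*(y + 3)*(y - 5)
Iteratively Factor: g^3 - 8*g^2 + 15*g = (g - 5)*(g^2 - 3*g) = (g - 5)*(g - 3)*(g)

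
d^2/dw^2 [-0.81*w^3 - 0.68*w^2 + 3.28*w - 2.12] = -4.86*w - 1.36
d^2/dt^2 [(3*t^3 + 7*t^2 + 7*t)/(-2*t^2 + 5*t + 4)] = 2*(-197*t^3 - 348*t^2 - 312*t + 28)/(8*t^6 - 60*t^5 + 102*t^4 + 115*t^3 - 204*t^2 - 240*t - 64)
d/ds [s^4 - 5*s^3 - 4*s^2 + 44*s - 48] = 4*s^3 - 15*s^2 - 8*s + 44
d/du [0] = 0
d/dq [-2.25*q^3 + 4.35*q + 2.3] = 4.35 - 6.75*q^2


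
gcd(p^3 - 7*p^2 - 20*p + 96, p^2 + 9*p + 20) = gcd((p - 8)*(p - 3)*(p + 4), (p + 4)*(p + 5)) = p + 4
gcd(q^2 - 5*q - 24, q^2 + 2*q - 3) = q + 3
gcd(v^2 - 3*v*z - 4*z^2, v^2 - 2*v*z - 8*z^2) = -v + 4*z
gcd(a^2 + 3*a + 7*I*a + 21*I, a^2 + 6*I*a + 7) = a + 7*I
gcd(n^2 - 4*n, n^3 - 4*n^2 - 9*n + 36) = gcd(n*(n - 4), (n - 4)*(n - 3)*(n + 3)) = n - 4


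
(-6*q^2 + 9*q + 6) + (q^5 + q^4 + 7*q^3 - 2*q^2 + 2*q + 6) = q^5 + q^4 + 7*q^3 - 8*q^2 + 11*q + 12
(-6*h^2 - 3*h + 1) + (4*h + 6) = -6*h^2 + h + 7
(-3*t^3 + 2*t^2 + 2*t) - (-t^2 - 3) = -3*t^3 + 3*t^2 + 2*t + 3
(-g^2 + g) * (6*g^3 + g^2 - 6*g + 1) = -6*g^5 + 5*g^4 + 7*g^3 - 7*g^2 + g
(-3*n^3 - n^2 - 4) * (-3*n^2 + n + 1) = 9*n^5 - 4*n^3 + 11*n^2 - 4*n - 4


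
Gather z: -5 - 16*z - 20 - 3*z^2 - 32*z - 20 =-3*z^2 - 48*z - 45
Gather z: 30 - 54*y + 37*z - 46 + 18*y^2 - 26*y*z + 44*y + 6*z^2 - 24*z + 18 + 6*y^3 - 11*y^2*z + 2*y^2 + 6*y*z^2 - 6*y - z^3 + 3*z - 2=6*y^3 + 20*y^2 - 16*y - z^3 + z^2*(6*y + 6) + z*(-11*y^2 - 26*y + 16)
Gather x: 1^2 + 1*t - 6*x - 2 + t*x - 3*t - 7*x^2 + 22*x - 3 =-2*t - 7*x^2 + x*(t + 16) - 4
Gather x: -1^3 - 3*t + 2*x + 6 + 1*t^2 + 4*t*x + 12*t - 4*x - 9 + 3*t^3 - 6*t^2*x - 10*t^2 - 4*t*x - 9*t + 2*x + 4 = 3*t^3 - 6*t^2*x - 9*t^2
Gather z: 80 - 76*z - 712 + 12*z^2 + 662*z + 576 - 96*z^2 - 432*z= -84*z^2 + 154*z - 56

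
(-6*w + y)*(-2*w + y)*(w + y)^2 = 12*w^4 + 16*w^3*y - 3*w^2*y^2 - 6*w*y^3 + y^4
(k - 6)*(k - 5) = k^2 - 11*k + 30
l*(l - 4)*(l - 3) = l^3 - 7*l^2 + 12*l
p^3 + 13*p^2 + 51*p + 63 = (p + 3)^2*(p + 7)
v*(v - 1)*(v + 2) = v^3 + v^2 - 2*v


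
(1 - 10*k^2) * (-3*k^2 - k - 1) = 30*k^4 + 10*k^3 + 7*k^2 - k - 1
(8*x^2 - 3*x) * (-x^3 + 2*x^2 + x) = -8*x^5 + 19*x^4 + 2*x^3 - 3*x^2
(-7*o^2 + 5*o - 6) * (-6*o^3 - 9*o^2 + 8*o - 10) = 42*o^5 + 33*o^4 - 65*o^3 + 164*o^2 - 98*o + 60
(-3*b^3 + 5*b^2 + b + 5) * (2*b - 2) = -6*b^4 + 16*b^3 - 8*b^2 + 8*b - 10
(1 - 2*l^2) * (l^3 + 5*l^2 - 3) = -2*l^5 - 10*l^4 + l^3 + 11*l^2 - 3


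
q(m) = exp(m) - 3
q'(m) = exp(m)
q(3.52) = 30.78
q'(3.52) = 33.78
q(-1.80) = -2.83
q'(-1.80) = 0.17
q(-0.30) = -2.26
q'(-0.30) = 0.74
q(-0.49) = -2.39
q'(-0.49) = 0.61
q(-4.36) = -2.99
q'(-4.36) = 0.01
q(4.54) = 90.69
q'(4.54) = 93.69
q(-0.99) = -2.63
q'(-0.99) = 0.37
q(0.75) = -0.88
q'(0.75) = 2.12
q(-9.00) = -3.00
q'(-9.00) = 0.00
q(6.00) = 400.43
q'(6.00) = 403.43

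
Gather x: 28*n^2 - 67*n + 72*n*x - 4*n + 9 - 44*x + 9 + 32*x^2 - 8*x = 28*n^2 - 71*n + 32*x^2 + x*(72*n - 52) + 18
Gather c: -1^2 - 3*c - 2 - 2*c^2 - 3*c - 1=-2*c^2 - 6*c - 4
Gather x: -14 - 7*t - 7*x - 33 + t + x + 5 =-6*t - 6*x - 42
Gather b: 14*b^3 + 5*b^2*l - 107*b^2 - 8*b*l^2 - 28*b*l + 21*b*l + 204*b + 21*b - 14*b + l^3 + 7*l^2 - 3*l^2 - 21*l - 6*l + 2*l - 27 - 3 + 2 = 14*b^3 + b^2*(5*l - 107) + b*(-8*l^2 - 7*l + 211) + l^3 + 4*l^2 - 25*l - 28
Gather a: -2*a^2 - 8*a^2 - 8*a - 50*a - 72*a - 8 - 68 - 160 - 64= -10*a^2 - 130*a - 300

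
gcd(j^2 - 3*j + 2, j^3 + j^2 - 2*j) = j - 1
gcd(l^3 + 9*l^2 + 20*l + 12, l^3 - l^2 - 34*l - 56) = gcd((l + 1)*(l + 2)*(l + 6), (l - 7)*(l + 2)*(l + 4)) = l + 2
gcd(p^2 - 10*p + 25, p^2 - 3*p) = 1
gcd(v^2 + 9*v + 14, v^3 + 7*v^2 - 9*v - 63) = v + 7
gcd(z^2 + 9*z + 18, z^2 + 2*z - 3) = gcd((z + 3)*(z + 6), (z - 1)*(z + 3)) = z + 3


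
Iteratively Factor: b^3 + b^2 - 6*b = (b + 3)*(b^2 - 2*b) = b*(b + 3)*(b - 2)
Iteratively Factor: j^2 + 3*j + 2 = (j + 1)*(j + 2)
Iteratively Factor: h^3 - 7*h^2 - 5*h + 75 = (h - 5)*(h^2 - 2*h - 15) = (h - 5)*(h + 3)*(h - 5)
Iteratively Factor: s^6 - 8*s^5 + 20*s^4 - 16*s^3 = (s)*(s^5 - 8*s^4 + 20*s^3 - 16*s^2) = s^2*(s^4 - 8*s^3 + 20*s^2 - 16*s) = s^2*(s - 2)*(s^3 - 6*s^2 + 8*s) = s^3*(s - 2)*(s^2 - 6*s + 8) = s^3*(s - 4)*(s - 2)*(s - 2)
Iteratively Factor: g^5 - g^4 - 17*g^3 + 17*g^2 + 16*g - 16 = (g - 1)*(g^4 - 17*g^2 + 16) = (g - 1)*(g + 4)*(g^3 - 4*g^2 - g + 4) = (g - 1)^2*(g + 4)*(g^2 - 3*g - 4) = (g - 1)^2*(g + 1)*(g + 4)*(g - 4)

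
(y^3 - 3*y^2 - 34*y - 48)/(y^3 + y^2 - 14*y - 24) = (y - 8)/(y - 4)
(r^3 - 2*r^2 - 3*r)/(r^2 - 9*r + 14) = r*(r^2 - 2*r - 3)/(r^2 - 9*r + 14)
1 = 1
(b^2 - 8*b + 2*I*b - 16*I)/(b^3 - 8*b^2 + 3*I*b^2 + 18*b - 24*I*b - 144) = (b + 2*I)/(b^2 + 3*I*b + 18)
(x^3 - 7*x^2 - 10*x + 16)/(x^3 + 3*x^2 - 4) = (x - 8)/(x + 2)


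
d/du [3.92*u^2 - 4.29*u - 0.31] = 7.84*u - 4.29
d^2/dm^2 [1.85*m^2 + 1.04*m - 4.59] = 3.70000000000000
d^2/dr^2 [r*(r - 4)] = 2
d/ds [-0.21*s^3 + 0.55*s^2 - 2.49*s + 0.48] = -0.63*s^2 + 1.1*s - 2.49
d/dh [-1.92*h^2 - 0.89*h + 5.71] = -3.84*h - 0.89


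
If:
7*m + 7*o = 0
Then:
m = -o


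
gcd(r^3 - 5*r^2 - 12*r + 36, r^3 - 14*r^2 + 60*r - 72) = r^2 - 8*r + 12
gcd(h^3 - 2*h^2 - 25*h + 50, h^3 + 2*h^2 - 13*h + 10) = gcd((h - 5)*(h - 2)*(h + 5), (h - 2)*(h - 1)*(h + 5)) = h^2 + 3*h - 10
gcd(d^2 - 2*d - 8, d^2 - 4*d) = d - 4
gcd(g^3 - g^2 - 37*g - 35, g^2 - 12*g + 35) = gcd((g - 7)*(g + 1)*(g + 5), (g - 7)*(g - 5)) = g - 7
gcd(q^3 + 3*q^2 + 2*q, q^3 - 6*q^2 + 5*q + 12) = q + 1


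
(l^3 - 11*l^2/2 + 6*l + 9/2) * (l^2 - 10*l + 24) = l^5 - 31*l^4/2 + 85*l^3 - 375*l^2/2 + 99*l + 108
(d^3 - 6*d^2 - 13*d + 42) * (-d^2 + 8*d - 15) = -d^5 + 14*d^4 - 50*d^3 - 56*d^2 + 531*d - 630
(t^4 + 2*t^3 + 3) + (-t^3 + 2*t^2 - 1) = t^4 + t^3 + 2*t^2 + 2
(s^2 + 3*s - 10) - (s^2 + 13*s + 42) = -10*s - 52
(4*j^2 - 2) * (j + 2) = 4*j^3 + 8*j^2 - 2*j - 4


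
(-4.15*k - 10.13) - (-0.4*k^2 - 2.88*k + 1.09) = 0.4*k^2 - 1.27*k - 11.22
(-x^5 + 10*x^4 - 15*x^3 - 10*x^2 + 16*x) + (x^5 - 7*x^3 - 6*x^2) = 10*x^4 - 22*x^3 - 16*x^2 + 16*x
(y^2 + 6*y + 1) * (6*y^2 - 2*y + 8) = 6*y^4 + 34*y^3 + 2*y^2 + 46*y + 8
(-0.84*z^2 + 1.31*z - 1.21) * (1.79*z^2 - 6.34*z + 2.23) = -1.5036*z^4 + 7.6705*z^3 - 12.3445*z^2 + 10.5927*z - 2.6983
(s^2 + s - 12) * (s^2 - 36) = s^4 + s^3 - 48*s^2 - 36*s + 432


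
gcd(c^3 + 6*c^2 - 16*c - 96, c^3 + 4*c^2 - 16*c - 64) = c^2 - 16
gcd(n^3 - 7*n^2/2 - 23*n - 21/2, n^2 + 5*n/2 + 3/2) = 1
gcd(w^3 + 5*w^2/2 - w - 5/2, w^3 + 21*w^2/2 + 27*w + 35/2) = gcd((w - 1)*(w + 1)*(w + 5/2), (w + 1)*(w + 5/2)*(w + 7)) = w^2 + 7*w/2 + 5/2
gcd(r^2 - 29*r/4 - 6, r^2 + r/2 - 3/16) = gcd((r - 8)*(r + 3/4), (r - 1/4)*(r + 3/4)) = r + 3/4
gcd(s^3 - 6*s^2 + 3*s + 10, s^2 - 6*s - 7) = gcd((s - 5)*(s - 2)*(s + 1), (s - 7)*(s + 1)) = s + 1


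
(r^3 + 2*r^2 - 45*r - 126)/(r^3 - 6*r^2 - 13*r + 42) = (r + 6)/(r - 2)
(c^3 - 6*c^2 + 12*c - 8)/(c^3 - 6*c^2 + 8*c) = (c^2 - 4*c + 4)/(c*(c - 4))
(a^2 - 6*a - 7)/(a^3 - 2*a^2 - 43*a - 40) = (a - 7)/(a^2 - 3*a - 40)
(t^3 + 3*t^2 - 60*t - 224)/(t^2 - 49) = (t^2 - 4*t - 32)/(t - 7)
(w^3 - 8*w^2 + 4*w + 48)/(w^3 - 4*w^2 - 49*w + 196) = (w^2 - 4*w - 12)/(w^2 - 49)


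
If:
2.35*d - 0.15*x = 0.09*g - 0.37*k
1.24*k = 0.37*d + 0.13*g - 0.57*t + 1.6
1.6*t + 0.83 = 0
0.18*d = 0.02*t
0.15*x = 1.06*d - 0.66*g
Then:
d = -0.06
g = -0.80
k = 1.43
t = -0.52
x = 3.10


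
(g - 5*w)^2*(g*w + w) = g^3*w - 10*g^2*w^2 + g^2*w + 25*g*w^3 - 10*g*w^2 + 25*w^3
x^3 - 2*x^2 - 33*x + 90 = (x - 5)*(x - 3)*(x + 6)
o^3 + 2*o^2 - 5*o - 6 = (o - 2)*(o + 1)*(o + 3)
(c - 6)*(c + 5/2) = c^2 - 7*c/2 - 15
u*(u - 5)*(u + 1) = u^3 - 4*u^2 - 5*u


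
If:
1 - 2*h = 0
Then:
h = 1/2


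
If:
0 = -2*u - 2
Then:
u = -1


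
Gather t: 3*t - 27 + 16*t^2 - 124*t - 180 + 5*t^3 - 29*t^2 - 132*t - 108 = 5*t^3 - 13*t^2 - 253*t - 315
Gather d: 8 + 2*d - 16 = 2*d - 8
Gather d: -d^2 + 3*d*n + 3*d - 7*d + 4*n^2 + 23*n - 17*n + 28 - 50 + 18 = -d^2 + d*(3*n - 4) + 4*n^2 + 6*n - 4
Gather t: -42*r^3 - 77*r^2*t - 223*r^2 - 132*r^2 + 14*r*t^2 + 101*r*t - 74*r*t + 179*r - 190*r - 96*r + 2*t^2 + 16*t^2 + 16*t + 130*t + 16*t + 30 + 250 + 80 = -42*r^3 - 355*r^2 - 107*r + t^2*(14*r + 18) + t*(-77*r^2 + 27*r + 162) + 360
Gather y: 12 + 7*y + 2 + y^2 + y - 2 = y^2 + 8*y + 12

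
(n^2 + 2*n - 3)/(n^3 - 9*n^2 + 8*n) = (n + 3)/(n*(n - 8))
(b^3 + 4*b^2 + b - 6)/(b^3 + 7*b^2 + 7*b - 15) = (b + 2)/(b + 5)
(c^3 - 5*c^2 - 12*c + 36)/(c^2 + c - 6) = c - 6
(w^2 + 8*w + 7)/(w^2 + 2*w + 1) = (w + 7)/(w + 1)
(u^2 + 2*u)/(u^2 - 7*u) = (u + 2)/(u - 7)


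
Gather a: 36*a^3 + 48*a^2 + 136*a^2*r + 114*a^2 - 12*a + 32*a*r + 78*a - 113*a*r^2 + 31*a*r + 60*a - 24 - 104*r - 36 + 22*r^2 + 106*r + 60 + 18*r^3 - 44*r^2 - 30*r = 36*a^3 + a^2*(136*r + 162) + a*(-113*r^2 + 63*r + 126) + 18*r^3 - 22*r^2 - 28*r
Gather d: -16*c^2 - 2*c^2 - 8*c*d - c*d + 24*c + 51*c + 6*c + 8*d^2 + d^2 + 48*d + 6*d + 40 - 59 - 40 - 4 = -18*c^2 + 81*c + 9*d^2 + d*(54 - 9*c) - 63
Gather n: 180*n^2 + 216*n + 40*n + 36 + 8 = 180*n^2 + 256*n + 44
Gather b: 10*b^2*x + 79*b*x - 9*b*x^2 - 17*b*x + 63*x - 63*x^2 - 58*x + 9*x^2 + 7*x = 10*b^2*x + b*(-9*x^2 + 62*x) - 54*x^2 + 12*x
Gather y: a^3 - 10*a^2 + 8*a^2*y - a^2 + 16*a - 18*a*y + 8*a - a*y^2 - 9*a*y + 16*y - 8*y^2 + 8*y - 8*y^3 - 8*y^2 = a^3 - 11*a^2 + 24*a - 8*y^3 + y^2*(-a - 16) + y*(8*a^2 - 27*a + 24)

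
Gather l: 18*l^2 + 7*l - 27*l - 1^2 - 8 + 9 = 18*l^2 - 20*l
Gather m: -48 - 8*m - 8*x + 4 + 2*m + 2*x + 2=-6*m - 6*x - 42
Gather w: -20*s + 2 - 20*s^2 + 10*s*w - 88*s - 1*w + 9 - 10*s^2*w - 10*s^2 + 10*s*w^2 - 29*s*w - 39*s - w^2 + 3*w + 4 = -30*s^2 - 147*s + w^2*(10*s - 1) + w*(-10*s^2 - 19*s + 2) + 15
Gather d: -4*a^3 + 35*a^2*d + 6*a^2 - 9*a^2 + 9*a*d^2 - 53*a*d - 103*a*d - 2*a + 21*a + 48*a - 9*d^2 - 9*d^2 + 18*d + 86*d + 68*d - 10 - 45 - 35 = -4*a^3 - 3*a^2 + 67*a + d^2*(9*a - 18) + d*(35*a^2 - 156*a + 172) - 90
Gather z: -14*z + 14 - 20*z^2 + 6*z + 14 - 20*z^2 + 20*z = -40*z^2 + 12*z + 28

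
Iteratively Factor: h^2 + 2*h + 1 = (h + 1)*(h + 1)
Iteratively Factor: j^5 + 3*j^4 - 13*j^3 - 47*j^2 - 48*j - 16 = (j - 4)*(j^4 + 7*j^3 + 15*j^2 + 13*j + 4) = (j - 4)*(j + 1)*(j^3 + 6*j^2 + 9*j + 4) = (j - 4)*(j + 1)^2*(j^2 + 5*j + 4) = (j - 4)*(j + 1)^2*(j + 4)*(j + 1)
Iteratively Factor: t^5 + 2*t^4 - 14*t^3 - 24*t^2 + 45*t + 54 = (t - 2)*(t^4 + 4*t^3 - 6*t^2 - 36*t - 27) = (t - 2)*(t + 3)*(t^3 + t^2 - 9*t - 9) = (t - 3)*(t - 2)*(t + 3)*(t^2 + 4*t + 3) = (t - 3)*(t - 2)*(t + 1)*(t + 3)*(t + 3)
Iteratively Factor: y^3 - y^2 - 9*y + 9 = (y - 3)*(y^2 + 2*y - 3) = (y - 3)*(y + 3)*(y - 1)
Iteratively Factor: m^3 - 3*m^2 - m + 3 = (m - 3)*(m^2 - 1) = (m - 3)*(m + 1)*(m - 1)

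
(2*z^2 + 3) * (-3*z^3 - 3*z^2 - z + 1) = -6*z^5 - 6*z^4 - 11*z^3 - 7*z^2 - 3*z + 3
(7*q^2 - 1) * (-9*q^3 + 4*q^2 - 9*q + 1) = -63*q^5 + 28*q^4 - 54*q^3 + 3*q^2 + 9*q - 1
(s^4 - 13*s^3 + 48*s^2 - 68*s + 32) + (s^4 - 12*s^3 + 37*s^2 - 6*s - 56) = 2*s^4 - 25*s^3 + 85*s^2 - 74*s - 24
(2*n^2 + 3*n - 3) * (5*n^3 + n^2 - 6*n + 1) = 10*n^5 + 17*n^4 - 24*n^3 - 19*n^2 + 21*n - 3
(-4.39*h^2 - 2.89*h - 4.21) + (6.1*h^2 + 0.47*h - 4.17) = 1.71*h^2 - 2.42*h - 8.38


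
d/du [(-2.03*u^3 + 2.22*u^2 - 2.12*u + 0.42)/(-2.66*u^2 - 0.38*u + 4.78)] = (5.3998*u^4 + 1.5428*u^3 - 35.593*u^2 + 23.4576*u - 9.974)/(7.0756*u^4 + 2.0216*u^3 - 25.2852*u^2 - 3.6328*u + 22.8484)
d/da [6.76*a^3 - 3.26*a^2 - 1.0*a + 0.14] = 20.28*a^2 - 6.52*a - 1.0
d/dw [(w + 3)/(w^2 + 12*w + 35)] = (w^2 + 12*w - 2*(w + 3)*(w + 6) + 35)/(w^2 + 12*w + 35)^2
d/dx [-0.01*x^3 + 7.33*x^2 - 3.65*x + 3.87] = -0.03*x^2 + 14.66*x - 3.65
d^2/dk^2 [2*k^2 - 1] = 4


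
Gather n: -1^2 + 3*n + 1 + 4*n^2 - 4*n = 4*n^2 - n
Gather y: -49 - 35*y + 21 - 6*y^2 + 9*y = -6*y^2 - 26*y - 28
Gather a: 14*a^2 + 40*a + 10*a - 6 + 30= 14*a^2 + 50*a + 24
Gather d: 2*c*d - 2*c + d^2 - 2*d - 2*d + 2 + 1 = -2*c + d^2 + d*(2*c - 4) + 3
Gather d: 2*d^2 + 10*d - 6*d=2*d^2 + 4*d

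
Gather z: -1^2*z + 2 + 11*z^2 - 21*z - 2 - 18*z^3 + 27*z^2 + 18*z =-18*z^3 + 38*z^2 - 4*z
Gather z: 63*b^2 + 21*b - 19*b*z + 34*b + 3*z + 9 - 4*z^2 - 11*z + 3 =63*b^2 + 55*b - 4*z^2 + z*(-19*b - 8) + 12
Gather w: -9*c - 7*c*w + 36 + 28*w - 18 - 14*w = -9*c + w*(14 - 7*c) + 18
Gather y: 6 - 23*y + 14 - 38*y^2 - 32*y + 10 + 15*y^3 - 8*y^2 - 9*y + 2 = 15*y^3 - 46*y^2 - 64*y + 32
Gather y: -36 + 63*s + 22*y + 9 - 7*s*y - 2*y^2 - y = 63*s - 2*y^2 + y*(21 - 7*s) - 27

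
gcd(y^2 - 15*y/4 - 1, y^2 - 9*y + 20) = y - 4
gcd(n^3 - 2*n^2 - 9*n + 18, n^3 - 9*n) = n^2 - 9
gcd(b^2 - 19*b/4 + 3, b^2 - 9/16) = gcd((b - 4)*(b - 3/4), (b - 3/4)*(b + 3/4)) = b - 3/4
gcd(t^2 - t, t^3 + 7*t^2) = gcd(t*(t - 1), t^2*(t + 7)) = t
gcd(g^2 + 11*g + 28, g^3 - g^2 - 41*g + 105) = g + 7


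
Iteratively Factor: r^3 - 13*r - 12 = (r + 3)*(r^2 - 3*r - 4) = (r - 4)*(r + 3)*(r + 1)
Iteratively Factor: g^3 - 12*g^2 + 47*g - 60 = (g - 3)*(g^2 - 9*g + 20) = (g - 5)*(g - 3)*(g - 4)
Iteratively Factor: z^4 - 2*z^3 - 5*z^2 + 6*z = (z - 1)*(z^3 - z^2 - 6*z) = (z - 1)*(z + 2)*(z^2 - 3*z) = (z - 3)*(z - 1)*(z + 2)*(z)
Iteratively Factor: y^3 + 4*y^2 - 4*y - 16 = (y + 2)*(y^2 + 2*y - 8) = (y - 2)*(y + 2)*(y + 4)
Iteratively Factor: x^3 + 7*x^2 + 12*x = (x)*(x^2 + 7*x + 12) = x*(x + 4)*(x + 3)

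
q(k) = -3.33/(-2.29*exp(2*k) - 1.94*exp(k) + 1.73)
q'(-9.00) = 0.00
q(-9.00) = -1.93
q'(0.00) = -3.47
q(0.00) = 1.33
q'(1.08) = -0.27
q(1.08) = 0.14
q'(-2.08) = -0.50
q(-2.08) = -2.29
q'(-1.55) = -1.39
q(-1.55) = -2.74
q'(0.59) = -0.72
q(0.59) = 0.36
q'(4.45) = -0.00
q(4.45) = 0.00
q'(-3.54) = -0.07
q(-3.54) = -1.99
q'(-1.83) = -0.77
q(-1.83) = -2.45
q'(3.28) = -0.00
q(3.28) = 0.00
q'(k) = -3.33*(4.58*exp(2*k) + 1.94*exp(k))/(-2.29*exp(2*k) - 1.94*exp(k) + 1.73)^2 = (-15.2514*exp(k) - 6.4602)*exp(k)/(2.29*exp(2*k) + 1.94*exp(k) - 1.73)^2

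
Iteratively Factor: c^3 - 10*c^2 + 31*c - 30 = (c - 5)*(c^2 - 5*c + 6) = (c - 5)*(c - 2)*(c - 3)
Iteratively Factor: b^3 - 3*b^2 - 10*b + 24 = (b - 4)*(b^2 + b - 6) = (b - 4)*(b + 3)*(b - 2)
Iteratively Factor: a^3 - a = (a)*(a^2 - 1) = a*(a - 1)*(a + 1)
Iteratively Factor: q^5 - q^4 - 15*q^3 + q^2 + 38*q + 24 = (q + 3)*(q^4 - 4*q^3 - 3*q^2 + 10*q + 8) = (q + 1)*(q + 3)*(q^3 - 5*q^2 + 2*q + 8) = (q + 1)^2*(q + 3)*(q^2 - 6*q + 8) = (q - 4)*(q + 1)^2*(q + 3)*(q - 2)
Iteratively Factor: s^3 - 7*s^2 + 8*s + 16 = (s - 4)*(s^2 - 3*s - 4) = (s - 4)*(s + 1)*(s - 4)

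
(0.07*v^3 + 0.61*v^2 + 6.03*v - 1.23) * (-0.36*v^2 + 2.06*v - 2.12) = -0.0252*v^5 - 0.0754*v^4 - 1.0626*v^3 + 11.5714*v^2 - 15.3174*v + 2.6076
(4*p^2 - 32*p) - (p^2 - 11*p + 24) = 3*p^2 - 21*p - 24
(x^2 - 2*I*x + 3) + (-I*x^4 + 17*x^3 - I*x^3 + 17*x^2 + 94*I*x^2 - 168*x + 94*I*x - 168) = -I*x^4 + 17*x^3 - I*x^3 + 18*x^2 + 94*I*x^2 - 168*x + 92*I*x - 165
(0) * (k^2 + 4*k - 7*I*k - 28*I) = 0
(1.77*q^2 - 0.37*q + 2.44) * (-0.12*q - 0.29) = -0.2124*q^3 - 0.4689*q^2 - 0.1855*q - 0.7076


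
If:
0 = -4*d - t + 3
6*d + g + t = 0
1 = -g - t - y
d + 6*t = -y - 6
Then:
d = 23/17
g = -97/17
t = -41/17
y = 121/17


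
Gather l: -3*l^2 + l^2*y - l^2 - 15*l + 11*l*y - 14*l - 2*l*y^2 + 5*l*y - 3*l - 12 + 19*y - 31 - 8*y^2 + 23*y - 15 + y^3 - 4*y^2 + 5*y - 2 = l^2*(y - 4) + l*(-2*y^2 + 16*y - 32) + y^3 - 12*y^2 + 47*y - 60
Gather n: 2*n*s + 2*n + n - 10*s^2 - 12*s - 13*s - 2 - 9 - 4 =n*(2*s + 3) - 10*s^2 - 25*s - 15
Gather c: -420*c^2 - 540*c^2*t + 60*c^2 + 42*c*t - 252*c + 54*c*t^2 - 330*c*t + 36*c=c^2*(-540*t - 360) + c*(54*t^2 - 288*t - 216)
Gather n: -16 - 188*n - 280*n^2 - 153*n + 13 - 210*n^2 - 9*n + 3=-490*n^2 - 350*n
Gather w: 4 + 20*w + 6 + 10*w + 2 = 30*w + 12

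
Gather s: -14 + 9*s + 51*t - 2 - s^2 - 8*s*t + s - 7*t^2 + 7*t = -s^2 + s*(10 - 8*t) - 7*t^2 + 58*t - 16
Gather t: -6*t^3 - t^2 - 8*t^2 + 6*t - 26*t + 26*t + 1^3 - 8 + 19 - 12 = -6*t^3 - 9*t^2 + 6*t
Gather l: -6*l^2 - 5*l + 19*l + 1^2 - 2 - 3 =-6*l^2 + 14*l - 4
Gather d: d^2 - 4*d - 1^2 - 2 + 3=d^2 - 4*d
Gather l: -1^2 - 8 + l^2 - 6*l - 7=l^2 - 6*l - 16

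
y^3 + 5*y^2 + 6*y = y*(y + 2)*(y + 3)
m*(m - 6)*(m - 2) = m^3 - 8*m^2 + 12*m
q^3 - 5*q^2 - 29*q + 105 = (q - 7)*(q - 3)*(q + 5)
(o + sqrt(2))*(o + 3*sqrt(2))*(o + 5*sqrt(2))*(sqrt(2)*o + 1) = sqrt(2)*o^4 + 19*o^3 + 55*sqrt(2)*o^2 + 106*o + 30*sqrt(2)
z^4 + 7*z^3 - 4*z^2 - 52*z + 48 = (z - 2)*(z - 1)*(z + 4)*(z + 6)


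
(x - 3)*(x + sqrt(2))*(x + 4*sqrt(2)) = x^3 - 3*x^2 + 5*sqrt(2)*x^2 - 15*sqrt(2)*x + 8*x - 24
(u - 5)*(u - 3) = u^2 - 8*u + 15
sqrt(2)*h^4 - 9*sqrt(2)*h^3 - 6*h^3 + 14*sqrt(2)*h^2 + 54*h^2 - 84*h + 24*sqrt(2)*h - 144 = (h - 6)*(h - 4)*(h - 3*sqrt(2))*(sqrt(2)*h + sqrt(2))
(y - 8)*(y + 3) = y^2 - 5*y - 24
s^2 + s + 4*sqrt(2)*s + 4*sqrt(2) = (s + 1)*(s + 4*sqrt(2))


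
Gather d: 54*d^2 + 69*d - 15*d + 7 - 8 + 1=54*d^2 + 54*d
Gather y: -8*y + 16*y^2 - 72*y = 16*y^2 - 80*y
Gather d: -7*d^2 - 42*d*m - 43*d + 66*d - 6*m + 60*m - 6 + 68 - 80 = -7*d^2 + d*(23 - 42*m) + 54*m - 18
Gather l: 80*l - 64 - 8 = 80*l - 72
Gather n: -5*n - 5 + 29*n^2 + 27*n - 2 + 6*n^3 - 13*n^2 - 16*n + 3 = 6*n^3 + 16*n^2 + 6*n - 4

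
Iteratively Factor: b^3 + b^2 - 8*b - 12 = (b - 3)*(b^2 + 4*b + 4) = (b - 3)*(b + 2)*(b + 2)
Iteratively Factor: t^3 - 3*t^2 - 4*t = (t)*(t^2 - 3*t - 4) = t*(t + 1)*(t - 4)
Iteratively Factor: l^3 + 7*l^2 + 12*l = (l + 4)*(l^2 + 3*l) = l*(l + 4)*(l + 3)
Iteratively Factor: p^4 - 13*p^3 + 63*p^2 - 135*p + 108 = (p - 3)*(p^3 - 10*p^2 + 33*p - 36) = (p - 3)^2*(p^2 - 7*p + 12) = (p - 4)*(p - 3)^2*(p - 3)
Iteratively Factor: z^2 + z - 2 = (z - 1)*(z + 2)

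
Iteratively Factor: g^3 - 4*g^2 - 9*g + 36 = (g - 4)*(g^2 - 9) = (g - 4)*(g + 3)*(g - 3)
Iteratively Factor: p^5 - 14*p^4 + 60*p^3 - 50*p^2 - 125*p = (p - 5)*(p^4 - 9*p^3 + 15*p^2 + 25*p) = (p - 5)*(p + 1)*(p^3 - 10*p^2 + 25*p) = p*(p - 5)*(p + 1)*(p^2 - 10*p + 25) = p*(p - 5)^2*(p + 1)*(p - 5)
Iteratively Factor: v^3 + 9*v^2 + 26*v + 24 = (v + 2)*(v^2 + 7*v + 12) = (v + 2)*(v + 4)*(v + 3)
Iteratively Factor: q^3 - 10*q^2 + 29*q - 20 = (q - 1)*(q^2 - 9*q + 20) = (q - 4)*(q - 1)*(q - 5)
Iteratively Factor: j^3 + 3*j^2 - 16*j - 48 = (j - 4)*(j^2 + 7*j + 12) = (j - 4)*(j + 4)*(j + 3)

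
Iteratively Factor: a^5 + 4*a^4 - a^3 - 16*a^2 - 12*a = (a + 3)*(a^4 + a^3 - 4*a^2 - 4*a) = a*(a + 3)*(a^3 + a^2 - 4*a - 4) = a*(a - 2)*(a + 3)*(a^2 + 3*a + 2) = a*(a - 2)*(a + 2)*(a + 3)*(a + 1)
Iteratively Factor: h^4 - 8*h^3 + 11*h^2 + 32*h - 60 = (h - 5)*(h^3 - 3*h^2 - 4*h + 12) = (h - 5)*(h + 2)*(h^2 - 5*h + 6) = (h - 5)*(h - 3)*(h + 2)*(h - 2)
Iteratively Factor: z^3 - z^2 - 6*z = (z)*(z^2 - z - 6) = z*(z - 3)*(z + 2)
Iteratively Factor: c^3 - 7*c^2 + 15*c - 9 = (c - 3)*(c^2 - 4*c + 3) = (c - 3)^2*(c - 1)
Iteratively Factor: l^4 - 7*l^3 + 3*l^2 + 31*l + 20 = (l - 5)*(l^3 - 2*l^2 - 7*l - 4) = (l - 5)*(l + 1)*(l^2 - 3*l - 4) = (l - 5)*(l - 4)*(l + 1)*(l + 1)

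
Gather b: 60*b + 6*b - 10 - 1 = 66*b - 11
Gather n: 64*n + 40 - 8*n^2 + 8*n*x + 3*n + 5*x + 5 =-8*n^2 + n*(8*x + 67) + 5*x + 45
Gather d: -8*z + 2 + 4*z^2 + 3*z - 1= 4*z^2 - 5*z + 1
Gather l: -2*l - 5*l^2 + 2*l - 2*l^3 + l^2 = -2*l^3 - 4*l^2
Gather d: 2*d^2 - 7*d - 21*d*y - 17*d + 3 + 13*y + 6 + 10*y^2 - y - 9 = 2*d^2 + d*(-21*y - 24) + 10*y^2 + 12*y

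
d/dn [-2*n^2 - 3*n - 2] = -4*n - 3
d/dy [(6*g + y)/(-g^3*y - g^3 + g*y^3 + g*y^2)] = (-g^2*y - g^2 + y^3 + y^2 - (6*g + y)*(-g^2 + 3*y^2 + 2*y))/(g*(g^2*y + g^2 - y^3 - y^2)^2)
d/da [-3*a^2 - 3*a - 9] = -6*a - 3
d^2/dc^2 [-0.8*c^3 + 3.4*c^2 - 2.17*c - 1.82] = 6.8 - 4.8*c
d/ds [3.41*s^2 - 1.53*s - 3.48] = 6.82*s - 1.53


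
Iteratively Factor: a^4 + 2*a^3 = (a)*(a^3 + 2*a^2) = a^2*(a^2 + 2*a) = a^3*(a + 2)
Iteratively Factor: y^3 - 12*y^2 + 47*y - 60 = (y - 3)*(y^2 - 9*y + 20) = (y - 4)*(y - 3)*(y - 5)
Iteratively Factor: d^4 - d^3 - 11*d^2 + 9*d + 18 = (d + 3)*(d^3 - 4*d^2 + d + 6) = (d - 2)*(d + 3)*(d^2 - 2*d - 3) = (d - 2)*(d + 1)*(d + 3)*(d - 3)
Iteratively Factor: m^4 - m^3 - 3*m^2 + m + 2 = (m + 1)*(m^3 - 2*m^2 - m + 2) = (m - 2)*(m + 1)*(m^2 - 1) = (m - 2)*(m + 1)^2*(m - 1)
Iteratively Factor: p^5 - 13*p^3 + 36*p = (p + 3)*(p^4 - 3*p^3 - 4*p^2 + 12*p) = (p - 3)*(p + 3)*(p^3 - 4*p) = (p - 3)*(p - 2)*(p + 3)*(p^2 + 2*p) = (p - 3)*(p - 2)*(p + 2)*(p + 3)*(p)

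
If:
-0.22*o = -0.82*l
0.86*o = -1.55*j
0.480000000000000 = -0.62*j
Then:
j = -0.77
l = 0.37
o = 1.40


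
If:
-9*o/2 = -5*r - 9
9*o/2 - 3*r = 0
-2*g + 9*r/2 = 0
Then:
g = -81/8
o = -3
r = -9/2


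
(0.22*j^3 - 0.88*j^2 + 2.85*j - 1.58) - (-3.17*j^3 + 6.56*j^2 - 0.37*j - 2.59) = 3.39*j^3 - 7.44*j^2 + 3.22*j + 1.01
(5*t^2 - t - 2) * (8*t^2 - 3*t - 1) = 40*t^4 - 23*t^3 - 18*t^2 + 7*t + 2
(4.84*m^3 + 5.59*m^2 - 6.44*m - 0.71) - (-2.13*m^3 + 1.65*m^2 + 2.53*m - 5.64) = 6.97*m^3 + 3.94*m^2 - 8.97*m + 4.93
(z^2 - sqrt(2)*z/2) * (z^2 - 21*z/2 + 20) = z^4 - 21*z^3/2 - sqrt(2)*z^3/2 + 21*sqrt(2)*z^2/4 + 20*z^2 - 10*sqrt(2)*z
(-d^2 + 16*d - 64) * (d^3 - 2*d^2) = -d^5 + 18*d^4 - 96*d^3 + 128*d^2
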